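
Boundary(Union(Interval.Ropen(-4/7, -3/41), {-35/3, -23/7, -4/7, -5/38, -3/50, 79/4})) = {-35/3, -23/7, -4/7, -3/41, -3/50, 79/4}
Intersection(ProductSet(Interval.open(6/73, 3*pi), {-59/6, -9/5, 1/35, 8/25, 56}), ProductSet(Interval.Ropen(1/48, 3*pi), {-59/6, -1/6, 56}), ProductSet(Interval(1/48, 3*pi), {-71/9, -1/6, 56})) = ProductSet(Interval.open(6/73, 3*pi), {56})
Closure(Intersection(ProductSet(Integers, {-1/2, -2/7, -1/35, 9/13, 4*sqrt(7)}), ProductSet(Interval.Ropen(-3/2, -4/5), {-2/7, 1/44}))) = ProductSet(Range(-1, 0, 1), {-2/7})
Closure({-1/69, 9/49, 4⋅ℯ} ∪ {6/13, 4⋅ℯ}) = {-1/69, 9/49, 6/13, 4⋅ℯ}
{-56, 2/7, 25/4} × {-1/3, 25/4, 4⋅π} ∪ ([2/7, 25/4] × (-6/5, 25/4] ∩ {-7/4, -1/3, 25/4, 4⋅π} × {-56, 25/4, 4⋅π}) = {-56, 2/7, 25/4} × {-1/3, 25/4, 4⋅π}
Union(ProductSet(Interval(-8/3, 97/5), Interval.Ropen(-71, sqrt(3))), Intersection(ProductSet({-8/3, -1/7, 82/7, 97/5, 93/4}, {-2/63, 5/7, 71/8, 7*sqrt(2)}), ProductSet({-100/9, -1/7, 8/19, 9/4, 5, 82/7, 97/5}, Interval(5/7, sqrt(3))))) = ProductSet(Interval(-8/3, 97/5), Interval.Ropen(-71, sqrt(3)))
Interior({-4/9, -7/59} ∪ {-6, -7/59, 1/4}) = ∅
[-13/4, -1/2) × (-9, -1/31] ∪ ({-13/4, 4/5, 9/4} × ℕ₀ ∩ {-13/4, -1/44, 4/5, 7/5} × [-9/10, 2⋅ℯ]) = ({-13/4, 4/5} × {0, 1, …, 5}) ∪ ([-13/4, -1/2) × (-9, -1/31])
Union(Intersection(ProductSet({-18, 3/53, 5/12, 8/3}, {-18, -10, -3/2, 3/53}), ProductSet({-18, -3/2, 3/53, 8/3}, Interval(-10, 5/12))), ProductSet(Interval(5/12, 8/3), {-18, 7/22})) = Union(ProductSet({-18, 3/53, 8/3}, {-10, -3/2, 3/53}), ProductSet(Interval(5/12, 8/3), {-18, 7/22}))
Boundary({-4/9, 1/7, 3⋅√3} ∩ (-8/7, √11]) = {-4/9, 1/7}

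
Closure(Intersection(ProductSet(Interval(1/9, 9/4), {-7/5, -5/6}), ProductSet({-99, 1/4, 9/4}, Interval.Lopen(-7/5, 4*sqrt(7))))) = ProductSet({1/4, 9/4}, {-5/6})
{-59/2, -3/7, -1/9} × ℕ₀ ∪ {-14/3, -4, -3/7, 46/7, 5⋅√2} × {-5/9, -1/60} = ({-59/2, -3/7, -1/9} × ℕ₀) ∪ ({-14/3, -4, -3/7, 46/7, 5⋅√2} × {-5/9, -1/60})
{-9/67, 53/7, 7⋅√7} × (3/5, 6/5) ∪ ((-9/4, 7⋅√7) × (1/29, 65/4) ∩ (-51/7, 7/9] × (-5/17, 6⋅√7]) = ({-9/67, 53/7, 7⋅√7} × (3/5, 6/5)) ∪ ((-9/4, 7/9] × (1/29, 6⋅√7])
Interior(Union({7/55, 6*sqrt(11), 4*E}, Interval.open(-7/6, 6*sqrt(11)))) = Interval.open(-7/6, 6*sqrt(11))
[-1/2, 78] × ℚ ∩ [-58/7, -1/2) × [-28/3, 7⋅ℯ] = ∅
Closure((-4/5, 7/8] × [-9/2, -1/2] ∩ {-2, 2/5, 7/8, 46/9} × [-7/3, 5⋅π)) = {2/5, 7/8} × [-7/3, -1/2]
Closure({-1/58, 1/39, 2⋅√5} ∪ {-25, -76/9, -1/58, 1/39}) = {-25, -76/9, -1/58, 1/39, 2⋅√5}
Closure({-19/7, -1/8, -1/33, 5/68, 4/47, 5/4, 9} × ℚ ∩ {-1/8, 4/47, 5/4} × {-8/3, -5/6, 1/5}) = {-1/8, 4/47, 5/4} × {-8/3, -5/6, 1/5}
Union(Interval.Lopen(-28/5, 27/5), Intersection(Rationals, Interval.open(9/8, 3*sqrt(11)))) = Union(Intersection(Interval.open(9/8, 3*sqrt(11)), Rationals), Interval.Lopen(-28/5, 27/5))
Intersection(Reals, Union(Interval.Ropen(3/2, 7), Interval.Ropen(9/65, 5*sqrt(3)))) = Interval.Ropen(9/65, 5*sqrt(3))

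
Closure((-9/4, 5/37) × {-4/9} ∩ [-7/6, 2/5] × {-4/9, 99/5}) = [-7/6, 5/37] × {-4/9}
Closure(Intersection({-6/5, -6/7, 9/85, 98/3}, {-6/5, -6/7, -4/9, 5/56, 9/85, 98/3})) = {-6/5, -6/7, 9/85, 98/3}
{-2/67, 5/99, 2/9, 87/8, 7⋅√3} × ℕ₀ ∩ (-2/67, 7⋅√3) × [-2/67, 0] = {5/99, 2/9, 87/8} × {0}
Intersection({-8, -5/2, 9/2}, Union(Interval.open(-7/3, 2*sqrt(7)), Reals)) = {-8, -5/2, 9/2}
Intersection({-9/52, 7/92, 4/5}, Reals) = {-9/52, 7/92, 4/5}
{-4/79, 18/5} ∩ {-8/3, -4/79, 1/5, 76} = {-4/79}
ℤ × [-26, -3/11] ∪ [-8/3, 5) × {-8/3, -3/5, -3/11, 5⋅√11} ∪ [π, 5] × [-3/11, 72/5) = (ℤ × [-26, -3/11]) ∪ ([π, 5] × [-3/11, 72/5)) ∪ ([-8/3, 5) × {-8/3, -3/5, -3/11, 5⋅√11})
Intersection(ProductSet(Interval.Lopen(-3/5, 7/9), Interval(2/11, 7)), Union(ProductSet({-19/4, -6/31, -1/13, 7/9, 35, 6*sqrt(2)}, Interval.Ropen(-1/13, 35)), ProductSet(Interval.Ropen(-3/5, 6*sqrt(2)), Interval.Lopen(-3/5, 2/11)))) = Union(ProductSet({-6/31, -1/13, 7/9}, Interval(2/11, 7)), ProductSet(Interval.Lopen(-3/5, 7/9), {2/11}))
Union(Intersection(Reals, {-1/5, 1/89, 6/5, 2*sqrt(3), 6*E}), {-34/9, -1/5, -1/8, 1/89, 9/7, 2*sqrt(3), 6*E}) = {-34/9, -1/5, -1/8, 1/89, 6/5, 9/7, 2*sqrt(3), 6*E}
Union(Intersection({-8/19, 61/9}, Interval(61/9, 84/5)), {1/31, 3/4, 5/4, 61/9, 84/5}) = {1/31, 3/4, 5/4, 61/9, 84/5}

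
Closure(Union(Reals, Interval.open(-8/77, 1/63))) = Interval(-oo, oo)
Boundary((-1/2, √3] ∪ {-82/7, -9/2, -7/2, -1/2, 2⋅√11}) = {-82/7, -9/2, -7/2, -1/2, 2⋅√11, √3}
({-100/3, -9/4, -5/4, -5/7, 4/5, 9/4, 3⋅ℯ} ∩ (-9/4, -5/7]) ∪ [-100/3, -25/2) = [-100/3, -25/2) ∪ {-5/4, -5/7}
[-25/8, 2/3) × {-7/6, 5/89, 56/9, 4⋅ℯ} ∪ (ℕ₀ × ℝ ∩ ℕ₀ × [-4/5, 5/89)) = (ℕ₀ × [-4/5, 5/89)) ∪ ([-25/8, 2/3) × {-7/6, 5/89, 56/9, 4⋅ℯ})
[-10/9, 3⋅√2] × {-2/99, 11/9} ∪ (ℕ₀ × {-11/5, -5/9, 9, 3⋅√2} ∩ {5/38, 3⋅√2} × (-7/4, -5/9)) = [-10/9, 3⋅√2] × {-2/99, 11/9}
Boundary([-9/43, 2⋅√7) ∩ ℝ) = {-9/43, 2⋅√7}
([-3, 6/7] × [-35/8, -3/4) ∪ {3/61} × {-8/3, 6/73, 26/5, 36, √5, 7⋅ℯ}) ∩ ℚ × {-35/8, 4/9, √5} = ({3/61} × {√5}) ∪ ((ℚ ∩ [-3, 6/7]) × {-35/8})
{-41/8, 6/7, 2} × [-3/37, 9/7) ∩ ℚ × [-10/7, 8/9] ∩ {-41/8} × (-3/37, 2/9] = {-41/8} × (-3/37, 2/9]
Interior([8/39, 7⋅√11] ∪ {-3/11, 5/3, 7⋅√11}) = (8/39, 7⋅√11)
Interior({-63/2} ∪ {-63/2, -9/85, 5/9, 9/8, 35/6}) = ∅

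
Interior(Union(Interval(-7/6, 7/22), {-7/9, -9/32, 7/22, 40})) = Interval.open(-7/6, 7/22)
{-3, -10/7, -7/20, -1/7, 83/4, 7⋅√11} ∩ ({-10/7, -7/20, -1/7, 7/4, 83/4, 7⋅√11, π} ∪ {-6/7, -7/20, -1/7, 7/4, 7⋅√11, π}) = {-10/7, -7/20, -1/7, 83/4, 7⋅√11}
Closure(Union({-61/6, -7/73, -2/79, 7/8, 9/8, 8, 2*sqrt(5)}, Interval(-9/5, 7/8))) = Union({-61/6, 9/8, 8, 2*sqrt(5)}, Interval(-9/5, 7/8))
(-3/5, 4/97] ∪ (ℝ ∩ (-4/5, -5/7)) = (-4/5, -5/7) ∪ (-3/5, 4/97]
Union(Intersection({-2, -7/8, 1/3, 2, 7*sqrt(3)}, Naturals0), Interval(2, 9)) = Interval(2, 9)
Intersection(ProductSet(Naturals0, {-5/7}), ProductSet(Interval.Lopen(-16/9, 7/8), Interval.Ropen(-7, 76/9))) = ProductSet(Range(0, 1, 1), {-5/7})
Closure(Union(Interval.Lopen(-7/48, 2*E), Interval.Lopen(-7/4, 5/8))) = Interval(-7/4, 2*E)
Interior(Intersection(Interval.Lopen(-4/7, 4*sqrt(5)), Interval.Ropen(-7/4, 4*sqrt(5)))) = Interval.open(-4/7, 4*sqrt(5))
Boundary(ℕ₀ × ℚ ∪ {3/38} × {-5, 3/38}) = (ℕ₀ × ℝ) ∪ ({3/38} × {-5, 3/38})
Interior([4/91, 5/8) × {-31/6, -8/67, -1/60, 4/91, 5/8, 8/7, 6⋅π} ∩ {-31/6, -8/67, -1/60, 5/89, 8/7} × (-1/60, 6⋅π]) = ∅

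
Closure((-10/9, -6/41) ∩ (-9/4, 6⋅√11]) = [-10/9, -6/41]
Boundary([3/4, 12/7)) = {3/4, 12/7}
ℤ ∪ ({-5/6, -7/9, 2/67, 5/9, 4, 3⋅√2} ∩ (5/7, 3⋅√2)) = ℤ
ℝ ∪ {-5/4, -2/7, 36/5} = ℝ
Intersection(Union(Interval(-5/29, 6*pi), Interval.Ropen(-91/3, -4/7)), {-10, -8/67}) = {-10, -8/67}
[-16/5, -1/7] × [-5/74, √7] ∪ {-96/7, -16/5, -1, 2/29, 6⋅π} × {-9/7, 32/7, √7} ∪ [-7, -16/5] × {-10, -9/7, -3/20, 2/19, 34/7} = ([-7, -16/5] × {-10, -9/7, -3/20, 2/19, 34/7}) ∪ ([-16/5, -1/7] × [-5/74, √7]) ∪ ({-96/7, -16/5, -1, 2/29, 6⋅π} × {-9/7, 32/7, √7})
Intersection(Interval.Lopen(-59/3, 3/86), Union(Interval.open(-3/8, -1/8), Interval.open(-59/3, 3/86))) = Interval.open(-59/3, 3/86)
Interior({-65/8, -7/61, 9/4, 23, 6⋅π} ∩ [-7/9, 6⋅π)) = ∅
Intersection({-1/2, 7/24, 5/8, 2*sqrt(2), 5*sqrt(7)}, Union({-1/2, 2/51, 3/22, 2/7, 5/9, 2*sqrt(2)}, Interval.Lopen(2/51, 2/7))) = {-1/2, 2*sqrt(2)}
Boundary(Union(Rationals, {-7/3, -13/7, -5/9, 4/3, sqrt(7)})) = Reals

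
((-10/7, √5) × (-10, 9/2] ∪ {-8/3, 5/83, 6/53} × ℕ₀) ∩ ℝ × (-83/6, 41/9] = ({-8/3, 5/83, 6/53} × {0, 1, …, 4}) ∪ ((-10/7, √5) × (-10, 9/2])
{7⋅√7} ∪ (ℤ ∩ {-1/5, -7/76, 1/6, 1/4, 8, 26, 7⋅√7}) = {8, 26, 7⋅√7}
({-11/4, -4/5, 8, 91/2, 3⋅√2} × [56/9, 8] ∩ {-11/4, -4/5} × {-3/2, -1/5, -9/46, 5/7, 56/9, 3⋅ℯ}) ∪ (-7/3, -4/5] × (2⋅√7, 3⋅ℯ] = ({-11/4, -4/5} × {56/9}) ∪ ((-7/3, -4/5] × (2⋅√7, 3⋅ℯ])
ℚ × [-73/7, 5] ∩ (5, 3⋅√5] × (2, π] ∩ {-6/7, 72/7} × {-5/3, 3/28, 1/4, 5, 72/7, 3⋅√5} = ∅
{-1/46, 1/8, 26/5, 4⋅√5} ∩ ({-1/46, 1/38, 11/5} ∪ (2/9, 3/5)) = {-1/46}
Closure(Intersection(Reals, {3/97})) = {3/97}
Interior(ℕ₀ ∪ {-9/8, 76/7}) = ∅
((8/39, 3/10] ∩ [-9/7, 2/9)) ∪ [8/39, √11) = [8/39, √11)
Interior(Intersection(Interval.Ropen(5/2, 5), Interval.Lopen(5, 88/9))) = EmptySet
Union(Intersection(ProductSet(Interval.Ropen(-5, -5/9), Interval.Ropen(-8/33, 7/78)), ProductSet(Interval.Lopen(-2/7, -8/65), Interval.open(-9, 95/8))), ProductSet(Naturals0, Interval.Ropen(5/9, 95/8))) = ProductSet(Naturals0, Interval.Ropen(5/9, 95/8))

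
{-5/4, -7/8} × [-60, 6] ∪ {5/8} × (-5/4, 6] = ({5/8} × (-5/4, 6]) ∪ ({-5/4, -7/8} × [-60, 6])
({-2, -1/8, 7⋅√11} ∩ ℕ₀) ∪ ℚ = ℚ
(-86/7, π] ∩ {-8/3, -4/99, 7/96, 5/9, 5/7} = {-8/3, -4/99, 7/96, 5/9, 5/7}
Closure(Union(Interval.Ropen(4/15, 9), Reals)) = Interval(-oo, oo)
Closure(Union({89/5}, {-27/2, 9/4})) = {-27/2, 9/4, 89/5}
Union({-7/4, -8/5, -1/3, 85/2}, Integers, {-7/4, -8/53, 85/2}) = Union({-7/4, -8/5, -1/3, -8/53, 85/2}, Integers)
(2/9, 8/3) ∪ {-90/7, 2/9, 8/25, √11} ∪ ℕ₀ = {-90/7, √11} ∪ ℕ₀ ∪ [2/9, 8/3)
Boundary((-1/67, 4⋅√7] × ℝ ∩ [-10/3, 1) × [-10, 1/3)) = ({-1/67, 1} × [-10, 1/3]) ∪ ([-1/67, 1] × {-10, 1/3})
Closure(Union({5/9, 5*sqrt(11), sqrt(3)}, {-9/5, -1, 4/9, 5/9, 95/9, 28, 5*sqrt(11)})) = {-9/5, -1, 4/9, 5/9, 95/9, 28, 5*sqrt(11), sqrt(3)}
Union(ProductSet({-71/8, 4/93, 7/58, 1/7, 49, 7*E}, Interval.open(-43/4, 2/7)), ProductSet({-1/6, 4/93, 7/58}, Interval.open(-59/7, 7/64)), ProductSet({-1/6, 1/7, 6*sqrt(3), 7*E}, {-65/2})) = Union(ProductSet({-1/6, 4/93, 7/58}, Interval.open(-59/7, 7/64)), ProductSet({-1/6, 1/7, 6*sqrt(3), 7*E}, {-65/2}), ProductSet({-71/8, 4/93, 7/58, 1/7, 49, 7*E}, Interval.open(-43/4, 2/7)))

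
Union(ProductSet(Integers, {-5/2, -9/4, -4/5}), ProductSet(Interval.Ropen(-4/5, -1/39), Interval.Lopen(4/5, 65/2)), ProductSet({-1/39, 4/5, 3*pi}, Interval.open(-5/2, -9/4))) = Union(ProductSet({-1/39, 4/5, 3*pi}, Interval.open(-5/2, -9/4)), ProductSet(Integers, {-5/2, -9/4, -4/5}), ProductSet(Interval.Ropen(-4/5, -1/39), Interval.Lopen(4/5, 65/2)))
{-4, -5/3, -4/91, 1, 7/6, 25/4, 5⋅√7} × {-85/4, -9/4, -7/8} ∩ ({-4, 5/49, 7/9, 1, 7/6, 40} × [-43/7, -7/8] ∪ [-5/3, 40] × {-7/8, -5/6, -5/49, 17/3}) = ({-4, 1, 7/6} × {-9/4, -7/8}) ∪ ({-5/3, -4/91, 1, 7/6, 25/4, 5⋅√7} × {-7/8})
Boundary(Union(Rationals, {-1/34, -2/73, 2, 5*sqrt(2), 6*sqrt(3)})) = Reals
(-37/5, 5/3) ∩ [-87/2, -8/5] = (-37/5, -8/5]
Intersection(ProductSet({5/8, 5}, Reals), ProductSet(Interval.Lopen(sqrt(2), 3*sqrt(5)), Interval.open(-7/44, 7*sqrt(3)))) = ProductSet({5}, Interval.open(-7/44, 7*sqrt(3)))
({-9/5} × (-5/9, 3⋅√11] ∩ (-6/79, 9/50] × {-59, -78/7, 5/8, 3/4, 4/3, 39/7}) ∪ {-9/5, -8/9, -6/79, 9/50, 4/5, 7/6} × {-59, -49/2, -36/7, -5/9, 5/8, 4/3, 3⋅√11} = {-9/5, -8/9, -6/79, 9/50, 4/5, 7/6} × {-59, -49/2, -36/7, -5/9, 5/8, 4/3, 3⋅√11}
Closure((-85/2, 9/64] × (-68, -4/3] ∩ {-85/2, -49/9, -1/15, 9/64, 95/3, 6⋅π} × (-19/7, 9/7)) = {-49/9, -1/15, 9/64} × [-19/7, -4/3]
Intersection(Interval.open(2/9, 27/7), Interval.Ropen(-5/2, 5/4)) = Interval.open(2/9, 5/4)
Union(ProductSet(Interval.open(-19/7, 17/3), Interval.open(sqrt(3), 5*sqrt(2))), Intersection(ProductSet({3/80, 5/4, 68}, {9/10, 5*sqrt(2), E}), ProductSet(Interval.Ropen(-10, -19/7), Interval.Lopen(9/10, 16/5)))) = ProductSet(Interval.open(-19/7, 17/3), Interval.open(sqrt(3), 5*sqrt(2)))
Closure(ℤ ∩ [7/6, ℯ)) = {2}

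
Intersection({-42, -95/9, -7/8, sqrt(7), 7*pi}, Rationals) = {-42, -95/9, -7/8}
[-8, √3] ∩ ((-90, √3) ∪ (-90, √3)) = [-8, √3)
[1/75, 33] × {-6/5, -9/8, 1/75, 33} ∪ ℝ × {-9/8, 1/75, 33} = (ℝ × {-9/8, 1/75, 33}) ∪ ([1/75, 33] × {-6/5, -9/8, 1/75, 33})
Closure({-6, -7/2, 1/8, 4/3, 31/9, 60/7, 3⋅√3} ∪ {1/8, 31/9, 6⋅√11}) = {-6, -7/2, 1/8, 4/3, 31/9, 60/7, 6⋅√11, 3⋅√3}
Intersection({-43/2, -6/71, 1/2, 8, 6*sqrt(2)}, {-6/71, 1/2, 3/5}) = {-6/71, 1/2}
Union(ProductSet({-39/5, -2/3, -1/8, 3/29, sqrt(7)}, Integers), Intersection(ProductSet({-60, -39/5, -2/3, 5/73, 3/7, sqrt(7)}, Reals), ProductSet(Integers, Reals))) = Union(ProductSet({-60}, Reals), ProductSet({-39/5, -2/3, -1/8, 3/29, sqrt(7)}, Integers))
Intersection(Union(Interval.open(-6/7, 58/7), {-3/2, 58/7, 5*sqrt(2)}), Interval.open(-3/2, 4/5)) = Interval.open(-6/7, 4/5)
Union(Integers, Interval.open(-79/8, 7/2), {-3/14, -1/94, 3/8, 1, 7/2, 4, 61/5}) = Union({61/5}, Integers, Interval.Lopen(-79/8, 7/2))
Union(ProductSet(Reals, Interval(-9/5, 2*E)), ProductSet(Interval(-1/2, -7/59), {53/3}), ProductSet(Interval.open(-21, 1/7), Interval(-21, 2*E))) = Union(ProductSet(Interval.open(-21, 1/7), Interval(-21, 2*E)), ProductSet(Interval(-1/2, -7/59), {53/3}), ProductSet(Reals, Interval(-9/5, 2*E)))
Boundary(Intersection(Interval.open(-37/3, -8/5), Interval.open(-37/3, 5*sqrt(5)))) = {-37/3, -8/5}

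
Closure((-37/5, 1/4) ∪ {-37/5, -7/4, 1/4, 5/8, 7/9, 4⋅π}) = [-37/5, 1/4] ∪ {5/8, 7/9, 4⋅π}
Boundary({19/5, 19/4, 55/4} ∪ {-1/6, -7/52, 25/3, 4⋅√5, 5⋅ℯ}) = {-1/6, -7/52, 19/5, 19/4, 25/3, 55/4, 4⋅√5, 5⋅ℯ}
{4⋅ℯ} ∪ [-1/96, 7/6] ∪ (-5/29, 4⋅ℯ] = (-5/29, 4⋅ℯ]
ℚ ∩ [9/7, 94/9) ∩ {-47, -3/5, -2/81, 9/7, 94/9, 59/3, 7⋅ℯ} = {9/7}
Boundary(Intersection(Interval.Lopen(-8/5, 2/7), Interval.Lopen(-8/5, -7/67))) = {-8/5, -7/67}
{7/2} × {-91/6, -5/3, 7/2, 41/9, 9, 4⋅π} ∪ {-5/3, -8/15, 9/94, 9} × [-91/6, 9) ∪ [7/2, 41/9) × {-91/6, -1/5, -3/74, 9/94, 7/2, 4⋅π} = ({-5/3, -8/15, 9/94, 9} × [-91/6, 9)) ∪ ({7/2} × {-91/6, -5/3, 7/2, 41/9, 9, 4⋅π}) ∪ ([7/2, 41/9) × {-91/6, -1/5, -3/74, 9/94, 7/2, 4⋅π})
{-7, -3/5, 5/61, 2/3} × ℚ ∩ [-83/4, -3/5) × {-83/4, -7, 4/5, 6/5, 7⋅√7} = {-7} × {-83/4, -7, 4/5, 6/5}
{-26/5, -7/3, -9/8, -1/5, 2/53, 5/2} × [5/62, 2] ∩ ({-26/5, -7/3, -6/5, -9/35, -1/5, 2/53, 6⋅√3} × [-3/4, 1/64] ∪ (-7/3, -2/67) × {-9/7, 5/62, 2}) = {-9/8, -1/5} × {5/62, 2}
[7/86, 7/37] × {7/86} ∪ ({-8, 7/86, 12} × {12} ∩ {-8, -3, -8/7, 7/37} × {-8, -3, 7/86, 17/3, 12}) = ({-8} × {12}) ∪ ([7/86, 7/37] × {7/86})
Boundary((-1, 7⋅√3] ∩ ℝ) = {-1, 7⋅√3}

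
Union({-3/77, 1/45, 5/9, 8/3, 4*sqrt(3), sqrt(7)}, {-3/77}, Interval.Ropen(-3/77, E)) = Union({4*sqrt(3)}, Interval.Ropen(-3/77, E))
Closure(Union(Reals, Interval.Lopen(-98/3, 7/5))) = Interval(-oo, oo)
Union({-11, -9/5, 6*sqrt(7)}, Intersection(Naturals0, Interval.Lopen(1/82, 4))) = Union({-11, -9/5, 6*sqrt(7)}, Range(1, 5, 1))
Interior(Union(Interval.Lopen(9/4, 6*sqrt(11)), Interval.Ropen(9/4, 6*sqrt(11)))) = Interval.open(9/4, 6*sqrt(11))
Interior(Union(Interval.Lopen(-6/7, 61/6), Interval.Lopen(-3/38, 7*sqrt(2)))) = Interval.open(-6/7, 61/6)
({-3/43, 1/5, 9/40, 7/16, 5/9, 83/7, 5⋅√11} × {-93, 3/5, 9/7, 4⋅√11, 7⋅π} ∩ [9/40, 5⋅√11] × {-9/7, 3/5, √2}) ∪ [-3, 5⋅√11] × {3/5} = [-3, 5⋅√11] × {3/5}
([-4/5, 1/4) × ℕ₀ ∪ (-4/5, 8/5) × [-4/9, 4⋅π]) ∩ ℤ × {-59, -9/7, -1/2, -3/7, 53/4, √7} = {0, 1} × {-3/7, √7}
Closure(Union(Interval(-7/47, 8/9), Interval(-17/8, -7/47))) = Interval(-17/8, 8/9)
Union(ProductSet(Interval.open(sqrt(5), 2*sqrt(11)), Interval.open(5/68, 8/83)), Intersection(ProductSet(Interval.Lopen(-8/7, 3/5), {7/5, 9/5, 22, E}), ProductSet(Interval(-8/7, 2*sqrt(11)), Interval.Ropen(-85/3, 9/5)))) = Union(ProductSet(Interval.Lopen(-8/7, 3/5), {7/5}), ProductSet(Interval.open(sqrt(5), 2*sqrt(11)), Interval.open(5/68, 8/83)))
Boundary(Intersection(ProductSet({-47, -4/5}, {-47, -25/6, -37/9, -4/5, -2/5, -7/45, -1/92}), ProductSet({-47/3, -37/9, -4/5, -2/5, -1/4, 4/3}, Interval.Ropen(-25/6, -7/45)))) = ProductSet({-4/5}, {-25/6, -37/9, -4/5, -2/5})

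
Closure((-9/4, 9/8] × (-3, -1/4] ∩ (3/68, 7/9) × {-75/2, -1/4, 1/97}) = [3/68, 7/9] × {-1/4}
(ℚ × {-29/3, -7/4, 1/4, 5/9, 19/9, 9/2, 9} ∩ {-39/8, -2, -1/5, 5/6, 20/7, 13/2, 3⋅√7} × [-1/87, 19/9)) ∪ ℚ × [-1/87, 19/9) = ℚ × [-1/87, 19/9)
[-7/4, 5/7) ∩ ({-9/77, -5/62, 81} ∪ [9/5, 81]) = {-9/77, -5/62}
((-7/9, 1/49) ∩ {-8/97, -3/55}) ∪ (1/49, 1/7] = {-8/97, -3/55} ∪ (1/49, 1/7]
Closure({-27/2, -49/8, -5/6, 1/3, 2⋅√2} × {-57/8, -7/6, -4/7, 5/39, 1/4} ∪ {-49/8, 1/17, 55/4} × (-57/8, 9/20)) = ({-49/8, 1/17, 55/4} × [-57/8, 9/20]) ∪ ({-27/2, -49/8, -5/6, 1/3, 2⋅√2} × {-57/8, -7/6, -4/7, 5/39, 1/4})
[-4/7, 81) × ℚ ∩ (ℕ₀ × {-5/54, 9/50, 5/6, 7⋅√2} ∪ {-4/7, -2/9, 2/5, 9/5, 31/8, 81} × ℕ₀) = ({-4/7, -2/9, 2/5, 9/5, 31/8} × ℕ₀) ∪ ({0, 1, …, 80} × {-5/54, 9/50, 5/6})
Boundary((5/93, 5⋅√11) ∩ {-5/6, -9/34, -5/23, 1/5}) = {1/5}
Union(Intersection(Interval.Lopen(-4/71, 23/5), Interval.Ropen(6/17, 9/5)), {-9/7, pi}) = Union({-9/7, pi}, Interval.Ropen(6/17, 9/5))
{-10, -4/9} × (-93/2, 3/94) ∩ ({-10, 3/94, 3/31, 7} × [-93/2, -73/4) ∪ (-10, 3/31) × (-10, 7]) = ({-10} × (-93/2, -73/4)) ∪ ({-4/9} × (-10, 3/94))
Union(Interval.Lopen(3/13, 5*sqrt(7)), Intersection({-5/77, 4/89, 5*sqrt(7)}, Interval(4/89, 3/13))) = Union({4/89}, Interval.Lopen(3/13, 5*sqrt(7)))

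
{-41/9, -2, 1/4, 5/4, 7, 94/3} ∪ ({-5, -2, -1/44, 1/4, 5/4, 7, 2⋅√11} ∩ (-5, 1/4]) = {-41/9, -2, -1/44, 1/4, 5/4, 7, 94/3}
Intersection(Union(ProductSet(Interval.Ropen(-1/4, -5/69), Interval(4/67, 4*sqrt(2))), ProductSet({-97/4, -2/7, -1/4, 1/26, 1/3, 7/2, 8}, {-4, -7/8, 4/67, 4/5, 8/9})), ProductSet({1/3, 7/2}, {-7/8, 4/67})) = ProductSet({1/3, 7/2}, {-7/8, 4/67})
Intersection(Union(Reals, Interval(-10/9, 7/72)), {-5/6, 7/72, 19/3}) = {-5/6, 7/72, 19/3}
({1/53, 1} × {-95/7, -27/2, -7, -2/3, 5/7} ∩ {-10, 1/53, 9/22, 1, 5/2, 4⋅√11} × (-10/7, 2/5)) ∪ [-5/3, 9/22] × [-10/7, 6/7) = ({1/53, 1} × {-2/3}) ∪ ([-5/3, 9/22] × [-10/7, 6/7))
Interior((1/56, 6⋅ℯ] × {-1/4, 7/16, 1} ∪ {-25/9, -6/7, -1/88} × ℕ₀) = ∅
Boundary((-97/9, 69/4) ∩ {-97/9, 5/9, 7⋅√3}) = {5/9, 7⋅√3}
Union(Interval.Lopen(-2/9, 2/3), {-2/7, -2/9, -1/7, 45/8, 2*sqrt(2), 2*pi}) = Union({-2/7, 45/8, 2*sqrt(2), 2*pi}, Interval(-2/9, 2/3))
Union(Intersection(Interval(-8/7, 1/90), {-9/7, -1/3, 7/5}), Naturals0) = Union({-1/3}, Naturals0)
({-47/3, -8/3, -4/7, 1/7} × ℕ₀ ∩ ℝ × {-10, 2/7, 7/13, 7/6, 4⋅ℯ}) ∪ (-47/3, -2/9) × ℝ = (-47/3, -2/9) × ℝ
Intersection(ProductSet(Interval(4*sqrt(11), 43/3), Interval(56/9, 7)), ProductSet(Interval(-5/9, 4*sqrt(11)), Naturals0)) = ProductSet({4*sqrt(11)}, Range(7, 8, 1))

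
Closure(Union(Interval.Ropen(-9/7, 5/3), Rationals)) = Union(Interval(-oo, oo), Rationals)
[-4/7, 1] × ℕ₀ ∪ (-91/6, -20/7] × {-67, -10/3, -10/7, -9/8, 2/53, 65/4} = ([-4/7, 1] × ℕ₀) ∪ ((-91/6, -20/7] × {-67, -10/3, -10/7, -9/8, 2/53, 65/4})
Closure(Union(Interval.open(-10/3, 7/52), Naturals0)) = Union(Complement(Naturals0, Interval.open(-10/3, 7/52)), Interval(-10/3, 7/52), Naturals0)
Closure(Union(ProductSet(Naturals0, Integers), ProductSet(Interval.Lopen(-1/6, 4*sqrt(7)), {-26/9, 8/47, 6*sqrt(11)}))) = Union(ProductSet(Interval(-1/6, 4*sqrt(7)), {-26/9, 8/47, 6*sqrt(11)}), ProductSet(Naturals0, Integers))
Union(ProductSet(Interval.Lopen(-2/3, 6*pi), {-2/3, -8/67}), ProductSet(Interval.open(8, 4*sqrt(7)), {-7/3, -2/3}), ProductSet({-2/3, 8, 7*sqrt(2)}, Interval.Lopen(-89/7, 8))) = Union(ProductSet({-2/3, 8, 7*sqrt(2)}, Interval.Lopen(-89/7, 8)), ProductSet(Interval.Lopen(-2/3, 6*pi), {-2/3, -8/67}), ProductSet(Interval.open(8, 4*sqrt(7)), {-7/3, -2/3}))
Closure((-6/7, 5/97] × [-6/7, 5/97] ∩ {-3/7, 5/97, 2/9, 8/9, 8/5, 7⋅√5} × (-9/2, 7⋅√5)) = {-3/7, 5/97} × [-6/7, 5/97]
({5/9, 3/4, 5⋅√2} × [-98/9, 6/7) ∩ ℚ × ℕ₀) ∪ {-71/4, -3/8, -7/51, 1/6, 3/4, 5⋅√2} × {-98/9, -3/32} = ({5/9, 3/4} × {0}) ∪ ({-71/4, -3/8, -7/51, 1/6, 3/4, 5⋅√2} × {-98/9, -3/32})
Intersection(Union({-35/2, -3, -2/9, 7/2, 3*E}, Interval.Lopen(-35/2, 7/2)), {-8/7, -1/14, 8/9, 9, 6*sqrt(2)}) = {-8/7, -1/14, 8/9}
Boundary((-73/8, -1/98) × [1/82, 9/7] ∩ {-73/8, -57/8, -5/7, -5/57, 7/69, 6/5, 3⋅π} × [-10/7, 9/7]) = {-57/8, -5/7, -5/57} × [1/82, 9/7]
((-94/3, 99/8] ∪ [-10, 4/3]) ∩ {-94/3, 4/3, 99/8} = {4/3, 99/8}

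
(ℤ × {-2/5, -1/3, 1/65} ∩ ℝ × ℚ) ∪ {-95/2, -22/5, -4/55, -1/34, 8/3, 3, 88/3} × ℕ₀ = (ℤ × {-2/5, -1/3, 1/65}) ∪ ({-95/2, -22/5, -4/55, -1/34, 8/3, 3, 88/3} × ℕ₀)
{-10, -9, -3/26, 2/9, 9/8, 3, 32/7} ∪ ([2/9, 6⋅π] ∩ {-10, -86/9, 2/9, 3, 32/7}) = {-10, -9, -3/26, 2/9, 9/8, 3, 32/7}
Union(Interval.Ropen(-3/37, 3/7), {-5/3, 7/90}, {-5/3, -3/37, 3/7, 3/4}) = Union({-5/3, 3/4}, Interval(-3/37, 3/7))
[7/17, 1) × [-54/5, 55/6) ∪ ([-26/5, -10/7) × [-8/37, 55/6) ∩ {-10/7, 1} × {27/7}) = [7/17, 1) × [-54/5, 55/6)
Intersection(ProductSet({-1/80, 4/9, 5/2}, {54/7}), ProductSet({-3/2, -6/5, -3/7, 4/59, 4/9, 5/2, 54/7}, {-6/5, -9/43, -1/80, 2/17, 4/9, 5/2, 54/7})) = ProductSet({4/9, 5/2}, {54/7})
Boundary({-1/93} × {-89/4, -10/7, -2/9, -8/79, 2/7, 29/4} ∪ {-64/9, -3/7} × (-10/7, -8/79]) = ({-64/9, -3/7} × [-10/7, -8/79]) ∪ ({-1/93} × {-89/4, -10/7, -2/9, -8/79, 2/7, 29/4})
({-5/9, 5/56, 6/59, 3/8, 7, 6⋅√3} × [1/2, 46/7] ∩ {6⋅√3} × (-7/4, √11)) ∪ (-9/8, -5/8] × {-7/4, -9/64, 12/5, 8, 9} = ((-9/8, -5/8] × {-7/4, -9/64, 12/5, 8, 9}) ∪ ({6⋅√3} × [1/2, √11))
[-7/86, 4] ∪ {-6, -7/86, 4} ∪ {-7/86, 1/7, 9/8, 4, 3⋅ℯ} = {-6, 3⋅ℯ} ∪ [-7/86, 4]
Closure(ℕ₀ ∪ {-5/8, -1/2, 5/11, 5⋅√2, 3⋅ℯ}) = {-5/8, -1/2, 5/11, 5⋅√2, 3⋅ℯ} ∪ ℕ₀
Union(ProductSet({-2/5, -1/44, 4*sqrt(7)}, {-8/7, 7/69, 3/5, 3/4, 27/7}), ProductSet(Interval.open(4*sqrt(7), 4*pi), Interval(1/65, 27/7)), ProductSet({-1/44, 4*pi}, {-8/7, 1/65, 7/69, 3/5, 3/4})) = Union(ProductSet({-1/44, 4*pi}, {-8/7, 1/65, 7/69, 3/5, 3/4}), ProductSet({-2/5, -1/44, 4*sqrt(7)}, {-8/7, 7/69, 3/5, 3/4, 27/7}), ProductSet(Interval.open(4*sqrt(7), 4*pi), Interval(1/65, 27/7)))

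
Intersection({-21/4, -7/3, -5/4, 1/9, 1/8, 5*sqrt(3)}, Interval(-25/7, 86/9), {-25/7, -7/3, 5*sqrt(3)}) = {-7/3, 5*sqrt(3)}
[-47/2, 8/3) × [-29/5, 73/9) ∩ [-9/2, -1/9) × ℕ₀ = [-9/2, -1/9) × {0, 1, …, 8}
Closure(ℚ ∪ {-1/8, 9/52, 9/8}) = ℝ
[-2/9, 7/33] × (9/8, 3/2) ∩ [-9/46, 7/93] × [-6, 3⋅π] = [-9/46, 7/93] × (9/8, 3/2)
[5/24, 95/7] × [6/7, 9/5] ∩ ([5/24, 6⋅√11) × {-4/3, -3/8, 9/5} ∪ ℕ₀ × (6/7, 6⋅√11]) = ([5/24, 95/7] × {9/5}) ∪ ({1, 2, …, 13} × (6/7, 9/5])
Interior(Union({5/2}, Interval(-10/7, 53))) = Interval.open(-10/7, 53)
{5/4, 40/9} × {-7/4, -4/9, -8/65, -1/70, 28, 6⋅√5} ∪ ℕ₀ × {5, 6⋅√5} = (ℕ₀ × {5, 6⋅√5}) ∪ ({5/4, 40/9} × {-7/4, -4/9, -8/65, -1/70, 28, 6⋅√5})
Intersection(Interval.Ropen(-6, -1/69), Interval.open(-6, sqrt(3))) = Interval.open(-6, -1/69)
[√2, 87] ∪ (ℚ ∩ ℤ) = ℤ ∪ [√2, 87]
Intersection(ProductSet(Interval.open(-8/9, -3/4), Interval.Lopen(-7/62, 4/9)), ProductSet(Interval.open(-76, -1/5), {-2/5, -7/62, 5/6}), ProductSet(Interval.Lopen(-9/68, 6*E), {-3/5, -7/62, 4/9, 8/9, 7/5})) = EmptySet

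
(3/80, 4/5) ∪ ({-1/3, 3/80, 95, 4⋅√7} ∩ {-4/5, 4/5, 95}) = (3/80, 4/5) ∪ {95}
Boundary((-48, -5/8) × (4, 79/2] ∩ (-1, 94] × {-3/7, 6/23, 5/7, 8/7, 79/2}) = [-1, -5/8] × {79/2}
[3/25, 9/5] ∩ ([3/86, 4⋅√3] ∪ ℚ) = [3/25, 9/5] ∪ (ℚ ∩ [3/25, 9/5])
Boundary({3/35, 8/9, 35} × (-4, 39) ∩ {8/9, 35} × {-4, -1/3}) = {8/9, 35} × {-1/3}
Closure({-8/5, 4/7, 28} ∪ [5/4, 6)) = {-8/5, 4/7, 28} ∪ [5/4, 6]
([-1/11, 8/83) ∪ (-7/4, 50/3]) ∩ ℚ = ℚ ∩ (-7/4, 50/3]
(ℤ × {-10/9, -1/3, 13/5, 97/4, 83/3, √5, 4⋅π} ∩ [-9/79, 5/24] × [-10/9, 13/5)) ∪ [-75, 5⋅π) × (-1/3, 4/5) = ({0} × {-10/9, -1/3, √5}) ∪ ([-75, 5⋅π) × (-1/3, 4/5))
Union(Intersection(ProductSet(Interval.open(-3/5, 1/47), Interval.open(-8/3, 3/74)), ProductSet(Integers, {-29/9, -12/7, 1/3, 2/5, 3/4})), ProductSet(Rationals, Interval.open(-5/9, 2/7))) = Union(ProductSet(Range(0, 1, 1), {-12/7}), ProductSet(Rationals, Interval.open(-5/9, 2/7)))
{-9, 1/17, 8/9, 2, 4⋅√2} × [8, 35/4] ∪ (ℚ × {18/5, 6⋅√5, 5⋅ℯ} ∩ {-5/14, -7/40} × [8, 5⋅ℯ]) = ({-5/14, -7/40} × {6⋅√5, 5⋅ℯ}) ∪ ({-9, 1/17, 8/9, 2, 4⋅√2} × [8, 35/4])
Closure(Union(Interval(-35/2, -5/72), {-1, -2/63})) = Union({-2/63}, Interval(-35/2, -5/72))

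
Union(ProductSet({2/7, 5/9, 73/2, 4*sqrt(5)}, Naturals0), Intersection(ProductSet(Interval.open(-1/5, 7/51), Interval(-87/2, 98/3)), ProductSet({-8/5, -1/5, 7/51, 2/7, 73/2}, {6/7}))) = ProductSet({2/7, 5/9, 73/2, 4*sqrt(5)}, Naturals0)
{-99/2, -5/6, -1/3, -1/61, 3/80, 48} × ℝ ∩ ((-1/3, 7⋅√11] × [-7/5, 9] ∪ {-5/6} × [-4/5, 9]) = ({-5/6} × [-4/5, 9]) ∪ ({-1/61, 3/80} × [-7/5, 9])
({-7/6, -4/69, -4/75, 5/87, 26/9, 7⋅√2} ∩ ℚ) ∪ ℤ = ℤ ∪ {-7/6, -4/69, -4/75, 5/87, 26/9}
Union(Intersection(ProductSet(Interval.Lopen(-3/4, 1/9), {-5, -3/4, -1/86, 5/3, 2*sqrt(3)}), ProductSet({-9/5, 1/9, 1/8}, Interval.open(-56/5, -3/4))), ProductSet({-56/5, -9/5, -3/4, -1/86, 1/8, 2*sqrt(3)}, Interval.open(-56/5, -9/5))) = Union(ProductSet({1/9}, {-5}), ProductSet({-56/5, -9/5, -3/4, -1/86, 1/8, 2*sqrt(3)}, Interval.open(-56/5, -9/5)))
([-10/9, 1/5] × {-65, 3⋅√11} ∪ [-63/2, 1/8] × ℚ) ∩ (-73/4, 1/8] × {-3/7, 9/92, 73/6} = (-73/4, 1/8] × {-3/7, 9/92, 73/6}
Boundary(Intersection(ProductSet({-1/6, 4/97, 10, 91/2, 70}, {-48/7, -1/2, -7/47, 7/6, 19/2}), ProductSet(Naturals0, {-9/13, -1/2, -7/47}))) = ProductSet({10, 70}, {-1/2, -7/47})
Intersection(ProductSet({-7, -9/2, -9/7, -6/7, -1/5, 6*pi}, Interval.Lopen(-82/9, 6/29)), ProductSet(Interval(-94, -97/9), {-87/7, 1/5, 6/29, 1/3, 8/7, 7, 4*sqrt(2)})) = EmptySet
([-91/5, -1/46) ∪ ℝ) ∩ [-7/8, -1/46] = [-7/8, -1/46]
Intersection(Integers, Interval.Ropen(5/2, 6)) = Range(3, 6, 1)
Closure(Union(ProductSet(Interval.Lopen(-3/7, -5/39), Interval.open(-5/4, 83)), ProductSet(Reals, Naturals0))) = Union(ProductSet({-3/7, -5/39}, Interval(-5/4, 83)), ProductSet(Interval(-3/7, -5/39), {-5/4, 83}), ProductSet(Interval.Lopen(-3/7, -5/39), Interval.open(-5/4, 83)), ProductSet(Reals, Naturals0))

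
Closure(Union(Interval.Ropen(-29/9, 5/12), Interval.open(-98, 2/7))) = Interval(-98, 5/12)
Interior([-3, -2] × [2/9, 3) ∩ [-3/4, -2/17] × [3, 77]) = ∅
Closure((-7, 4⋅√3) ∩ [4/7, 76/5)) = [4/7, 4⋅√3]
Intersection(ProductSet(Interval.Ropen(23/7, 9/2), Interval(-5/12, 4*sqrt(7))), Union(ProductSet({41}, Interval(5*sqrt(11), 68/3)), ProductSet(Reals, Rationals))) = ProductSet(Interval.Ropen(23/7, 9/2), Intersection(Interval(-5/12, 4*sqrt(7)), Rationals))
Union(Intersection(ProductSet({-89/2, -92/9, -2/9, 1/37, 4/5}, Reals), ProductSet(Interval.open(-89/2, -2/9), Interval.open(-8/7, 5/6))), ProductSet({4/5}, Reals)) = Union(ProductSet({-92/9}, Interval.open(-8/7, 5/6)), ProductSet({4/5}, Reals))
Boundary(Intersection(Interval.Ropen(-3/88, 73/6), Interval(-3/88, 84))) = {-3/88, 73/6}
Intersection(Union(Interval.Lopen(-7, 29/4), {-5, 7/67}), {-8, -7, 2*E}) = {2*E}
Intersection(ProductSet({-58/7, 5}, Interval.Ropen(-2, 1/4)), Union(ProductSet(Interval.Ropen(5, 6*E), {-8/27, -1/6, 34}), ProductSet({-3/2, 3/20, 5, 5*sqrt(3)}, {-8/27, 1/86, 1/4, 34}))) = ProductSet({5}, {-8/27, -1/6, 1/86})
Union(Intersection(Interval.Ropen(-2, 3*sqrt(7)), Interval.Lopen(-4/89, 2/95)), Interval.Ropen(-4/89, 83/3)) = Interval.Ropen(-4/89, 83/3)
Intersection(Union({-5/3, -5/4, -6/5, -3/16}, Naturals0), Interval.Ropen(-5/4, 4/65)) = Union({-5/4, -6/5, -3/16}, Range(0, 1, 1))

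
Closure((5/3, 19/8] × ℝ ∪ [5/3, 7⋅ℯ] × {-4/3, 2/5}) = ([5/3, 19/8] × ℝ) ∪ ([5/3, 7⋅ℯ] × {-4/3, 2/5})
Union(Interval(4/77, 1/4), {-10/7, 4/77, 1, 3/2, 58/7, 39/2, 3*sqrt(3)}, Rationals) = Union({3*sqrt(3)}, Interval(4/77, 1/4), Rationals)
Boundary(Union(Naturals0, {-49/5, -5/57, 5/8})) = Union({-49/5, -5/57, 5/8}, Naturals0)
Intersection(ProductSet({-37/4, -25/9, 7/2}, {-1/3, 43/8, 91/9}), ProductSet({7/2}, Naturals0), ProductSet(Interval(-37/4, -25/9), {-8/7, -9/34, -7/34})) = EmptySet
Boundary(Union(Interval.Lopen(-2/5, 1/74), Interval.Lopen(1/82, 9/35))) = {-2/5, 9/35}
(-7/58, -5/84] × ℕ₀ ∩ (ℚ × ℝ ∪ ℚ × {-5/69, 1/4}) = (ℚ ∩ (-7/58, -5/84]) × ℕ₀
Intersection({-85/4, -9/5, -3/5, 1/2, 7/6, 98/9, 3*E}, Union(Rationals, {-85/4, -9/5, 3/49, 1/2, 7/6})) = {-85/4, -9/5, -3/5, 1/2, 7/6, 98/9}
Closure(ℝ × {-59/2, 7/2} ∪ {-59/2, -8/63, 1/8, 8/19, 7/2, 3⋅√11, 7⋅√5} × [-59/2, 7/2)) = (ℝ × {-59/2, 7/2}) ∪ ({-59/2, -8/63, 1/8, 8/19, 7/2, 3⋅√11, 7⋅√5} × [-59/2, 7/2])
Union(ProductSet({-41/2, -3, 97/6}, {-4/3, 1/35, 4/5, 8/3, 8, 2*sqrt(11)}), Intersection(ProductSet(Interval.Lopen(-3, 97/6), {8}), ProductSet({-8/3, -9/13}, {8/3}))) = ProductSet({-41/2, -3, 97/6}, {-4/3, 1/35, 4/5, 8/3, 8, 2*sqrt(11)})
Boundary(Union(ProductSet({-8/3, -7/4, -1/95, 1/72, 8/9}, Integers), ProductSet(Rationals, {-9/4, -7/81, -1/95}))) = Union(ProductSet({-8/3, -7/4, -1/95, 1/72, 8/9}, Integers), ProductSet(Reals, {-9/4, -7/81, -1/95}))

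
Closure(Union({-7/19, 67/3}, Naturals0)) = Union({-7/19, 67/3}, Naturals0)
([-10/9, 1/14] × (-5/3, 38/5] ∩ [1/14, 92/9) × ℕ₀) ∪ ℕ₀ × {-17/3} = (ℕ₀ × {-17/3}) ∪ ({1/14} × {0, 1, …, 7})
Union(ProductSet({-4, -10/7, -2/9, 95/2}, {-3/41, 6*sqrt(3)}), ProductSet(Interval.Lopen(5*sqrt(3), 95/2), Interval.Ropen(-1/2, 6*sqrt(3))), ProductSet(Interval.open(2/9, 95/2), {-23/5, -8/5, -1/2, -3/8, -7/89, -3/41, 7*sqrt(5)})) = Union(ProductSet({-4, -10/7, -2/9, 95/2}, {-3/41, 6*sqrt(3)}), ProductSet(Interval.open(2/9, 95/2), {-23/5, -8/5, -1/2, -3/8, -7/89, -3/41, 7*sqrt(5)}), ProductSet(Interval.Lopen(5*sqrt(3), 95/2), Interval.Ropen(-1/2, 6*sqrt(3))))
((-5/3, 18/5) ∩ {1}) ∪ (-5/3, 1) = (-5/3, 1]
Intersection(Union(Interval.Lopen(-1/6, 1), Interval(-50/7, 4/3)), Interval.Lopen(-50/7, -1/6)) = Interval.Lopen(-50/7, -1/6)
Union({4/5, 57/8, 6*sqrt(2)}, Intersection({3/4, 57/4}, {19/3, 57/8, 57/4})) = {4/5, 57/8, 57/4, 6*sqrt(2)}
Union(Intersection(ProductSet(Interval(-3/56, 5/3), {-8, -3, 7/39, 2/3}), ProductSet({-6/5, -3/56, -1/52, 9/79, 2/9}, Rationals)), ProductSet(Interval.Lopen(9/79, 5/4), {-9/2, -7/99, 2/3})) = Union(ProductSet({-3/56, -1/52, 9/79, 2/9}, {-8, -3, 7/39, 2/3}), ProductSet(Interval.Lopen(9/79, 5/4), {-9/2, -7/99, 2/3}))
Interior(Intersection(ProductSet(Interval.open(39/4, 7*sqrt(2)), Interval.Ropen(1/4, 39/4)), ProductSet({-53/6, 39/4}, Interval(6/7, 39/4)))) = EmptySet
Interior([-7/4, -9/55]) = (-7/4, -9/55)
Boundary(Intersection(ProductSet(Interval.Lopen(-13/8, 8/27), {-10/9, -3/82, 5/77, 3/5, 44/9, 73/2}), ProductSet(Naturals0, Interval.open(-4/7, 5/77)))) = ProductSet(Range(0, 1, 1), {-3/82})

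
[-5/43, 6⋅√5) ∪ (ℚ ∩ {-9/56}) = {-9/56} ∪ [-5/43, 6⋅√5)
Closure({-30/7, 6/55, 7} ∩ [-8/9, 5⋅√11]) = {6/55, 7}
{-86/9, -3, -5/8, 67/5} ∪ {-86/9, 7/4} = {-86/9, -3, -5/8, 7/4, 67/5}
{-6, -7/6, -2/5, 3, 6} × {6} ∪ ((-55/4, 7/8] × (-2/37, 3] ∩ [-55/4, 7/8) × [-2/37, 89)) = ({-6, -7/6, -2/5, 3, 6} × {6}) ∪ ((-55/4, 7/8) × (-2/37, 3])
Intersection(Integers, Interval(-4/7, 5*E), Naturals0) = Range(0, 14, 1)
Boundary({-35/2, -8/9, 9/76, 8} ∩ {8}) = {8}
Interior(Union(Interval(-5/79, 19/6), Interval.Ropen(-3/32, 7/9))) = Interval.open(-3/32, 19/6)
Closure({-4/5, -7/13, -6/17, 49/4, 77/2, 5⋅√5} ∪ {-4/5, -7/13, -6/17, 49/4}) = {-4/5, -7/13, -6/17, 49/4, 77/2, 5⋅√5}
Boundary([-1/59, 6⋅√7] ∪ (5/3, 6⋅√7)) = {-1/59, 6⋅√7}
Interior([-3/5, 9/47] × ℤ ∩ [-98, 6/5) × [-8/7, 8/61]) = ∅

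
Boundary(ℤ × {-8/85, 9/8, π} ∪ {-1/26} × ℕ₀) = ({-1/26} × ℕ₀) ∪ (ℤ × {-8/85, 9/8, π})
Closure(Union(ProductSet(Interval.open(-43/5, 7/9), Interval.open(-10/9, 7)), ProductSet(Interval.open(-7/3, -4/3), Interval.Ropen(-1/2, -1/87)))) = Union(ProductSet({-43/5, 7/9}, Interval(-10/9, 7)), ProductSet(Interval(-43/5, 7/9), {-10/9, 7}), ProductSet(Interval.open(-43/5, 7/9), Interval.open(-10/9, 7)))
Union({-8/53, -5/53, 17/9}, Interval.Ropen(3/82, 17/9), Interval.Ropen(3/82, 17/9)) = Union({-8/53, -5/53}, Interval(3/82, 17/9))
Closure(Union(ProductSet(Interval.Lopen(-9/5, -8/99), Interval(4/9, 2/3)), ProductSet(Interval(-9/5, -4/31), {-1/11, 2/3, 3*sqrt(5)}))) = Union(ProductSet(Interval(-9/5, -4/31), {-1/11, 2/3, 3*sqrt(5)}), ProductSet(Interval(-9/5, -8/99), Interval(4/9, 2/3)))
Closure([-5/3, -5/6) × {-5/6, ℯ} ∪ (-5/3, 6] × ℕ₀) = ([-5/3, 6] × ℕ₀) ∪ ([-5/3, -5/6] × {-5/6, ℯ})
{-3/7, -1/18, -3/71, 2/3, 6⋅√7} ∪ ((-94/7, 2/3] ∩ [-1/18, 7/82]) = {-3/7, 2/3, 6⋅√7} ∪ [-1/18, 7/82]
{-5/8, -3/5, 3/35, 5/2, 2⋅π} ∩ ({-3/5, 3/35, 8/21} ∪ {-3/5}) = {-3/5, 3/35}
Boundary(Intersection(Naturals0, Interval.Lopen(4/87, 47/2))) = Range(1, 24, 1)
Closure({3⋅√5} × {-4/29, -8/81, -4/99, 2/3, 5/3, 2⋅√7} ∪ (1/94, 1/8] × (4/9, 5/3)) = ({1/94, 1/8} × [4/9, 5/3]) ∪ ([1/94, 1/8] × {4/9, 5/3}) ∪ ((1/94, 1/8] × (4/9, 5/3)) ∪ ({3⋅√5} × {-4/29, -8/81, -4/99, 2/3, 5/3, 2⋅√7})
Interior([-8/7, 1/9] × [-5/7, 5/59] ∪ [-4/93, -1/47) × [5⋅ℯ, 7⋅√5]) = ((-8/7, 1/9) × (-5/7, 5/59)) ∪ ((-4/93, -1/47) × (5⋅ℯ, 7⋅√5))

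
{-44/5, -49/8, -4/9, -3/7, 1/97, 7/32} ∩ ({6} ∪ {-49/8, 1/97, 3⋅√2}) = {-49/8, 1/97}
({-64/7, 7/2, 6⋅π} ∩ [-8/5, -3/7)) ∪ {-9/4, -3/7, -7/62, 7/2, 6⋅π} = {-9/4, -3/7, -7/62, 7/2, 6⋅π}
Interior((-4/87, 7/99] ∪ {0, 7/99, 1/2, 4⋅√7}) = (-4/87, 7/99)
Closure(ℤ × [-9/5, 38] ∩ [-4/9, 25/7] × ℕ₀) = {0, 1, 2, 3} × {0, 1, …, 38}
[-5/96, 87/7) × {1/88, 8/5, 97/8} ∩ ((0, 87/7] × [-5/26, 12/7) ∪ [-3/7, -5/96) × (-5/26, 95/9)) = (0, 87/7) × {1/88, 8/5}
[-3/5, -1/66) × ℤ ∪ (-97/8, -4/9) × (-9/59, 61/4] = ([-3/5, -1/66) × ℤ) ∪ ((-97/8, -4/9) × (-9/59, 61/4])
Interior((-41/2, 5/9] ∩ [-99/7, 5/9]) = (-99/7, 5/9)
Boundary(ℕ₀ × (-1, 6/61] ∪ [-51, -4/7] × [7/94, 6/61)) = ({-51, -4/7} × [7/94, 6/61]) ∪ ([-51, -4/7] × {7/94, 6/61}) ∪ (ℕ₀ × ([-1, 7/94] ∪ {6/61})) ∪ ((ℕ₀ \ (-51, -4/7)) × [-1, 6/61])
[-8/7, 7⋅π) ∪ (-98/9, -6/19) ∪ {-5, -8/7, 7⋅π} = (-98/9, 7⋅π]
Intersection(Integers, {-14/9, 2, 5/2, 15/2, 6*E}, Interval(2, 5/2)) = {2}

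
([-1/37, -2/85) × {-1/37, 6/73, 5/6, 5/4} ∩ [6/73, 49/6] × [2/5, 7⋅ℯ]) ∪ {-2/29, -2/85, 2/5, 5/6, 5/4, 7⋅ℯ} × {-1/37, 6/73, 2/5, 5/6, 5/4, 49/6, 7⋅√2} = {-2/29, -2/85, 2/5, 5/6, 5/4, 7⋅ℯ} × {-1/37, 6/73, 2/5, 5/6, 5/4, 49/6, 7⋅√2}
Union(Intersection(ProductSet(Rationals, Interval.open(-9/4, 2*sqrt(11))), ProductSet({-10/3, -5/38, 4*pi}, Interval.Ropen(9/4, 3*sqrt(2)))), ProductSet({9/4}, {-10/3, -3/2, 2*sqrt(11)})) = Union(ProductSet({9/4}, {-10/3, -3/2, 2*sqrt(11)}), ProductSet({-10/3, -5/38}, Interval.Ropen(9/4, 3*sqrt(2))))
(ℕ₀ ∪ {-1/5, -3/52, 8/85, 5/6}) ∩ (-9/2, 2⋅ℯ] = {-1/5, -3/52, 8/85, 5/6} ∪ {0, 1, …, 5}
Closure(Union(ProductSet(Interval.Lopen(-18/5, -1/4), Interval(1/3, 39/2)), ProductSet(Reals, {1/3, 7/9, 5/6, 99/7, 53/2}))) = Union(ProductSet(Interval(-18/5, -1/4), Interval(1/3, 39/2)), ProductSet(Reals, {1/3, 7/9, 5/6, 99/7, 53/2}))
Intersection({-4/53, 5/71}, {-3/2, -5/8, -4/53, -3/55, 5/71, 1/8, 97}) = {-4/53, 5/71}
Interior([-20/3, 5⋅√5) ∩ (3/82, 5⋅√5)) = (3/82, 5⋅√5)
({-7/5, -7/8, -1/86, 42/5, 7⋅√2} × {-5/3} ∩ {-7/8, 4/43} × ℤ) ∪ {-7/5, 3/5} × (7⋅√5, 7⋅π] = {-7/5, 3/5} × (7⋅√5, 7⋅π]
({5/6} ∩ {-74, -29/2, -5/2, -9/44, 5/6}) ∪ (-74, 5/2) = (-74, 5/2)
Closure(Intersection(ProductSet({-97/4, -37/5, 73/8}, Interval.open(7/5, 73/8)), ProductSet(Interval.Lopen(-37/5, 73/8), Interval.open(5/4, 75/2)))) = ProductSet({73/8}, Interval(7/5, 73/8))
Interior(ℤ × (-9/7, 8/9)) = ∅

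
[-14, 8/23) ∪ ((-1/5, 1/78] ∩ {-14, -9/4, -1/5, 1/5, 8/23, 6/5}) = [-14, 8/23)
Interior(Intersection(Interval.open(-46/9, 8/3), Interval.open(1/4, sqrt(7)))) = Interval.open(1/4, sqrt(7))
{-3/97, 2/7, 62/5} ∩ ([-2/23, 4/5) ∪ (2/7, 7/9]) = {-3/97, 2/7}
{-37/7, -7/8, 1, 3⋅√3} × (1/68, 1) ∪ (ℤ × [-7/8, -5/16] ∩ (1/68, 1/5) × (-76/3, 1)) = {-37/7, -7/8, 1, 3⋅√3} × (1/68, 1)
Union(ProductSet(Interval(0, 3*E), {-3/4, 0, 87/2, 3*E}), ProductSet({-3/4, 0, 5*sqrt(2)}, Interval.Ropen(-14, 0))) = Union(ProductSet({-3/4, 0, 5*sqrt(2)}, Interval.Ropen(-14, 0)), ProductSet(Interval(0, 3*E), {-3/4, 0, 87/2, 3*E}))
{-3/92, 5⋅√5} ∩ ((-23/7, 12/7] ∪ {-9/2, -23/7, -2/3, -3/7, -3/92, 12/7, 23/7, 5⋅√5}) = {-3/92, 5⋅√5}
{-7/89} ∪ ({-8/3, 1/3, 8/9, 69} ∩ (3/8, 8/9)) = {-7/89}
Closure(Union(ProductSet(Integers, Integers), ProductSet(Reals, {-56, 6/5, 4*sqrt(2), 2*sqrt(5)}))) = Union(ProductSet(Integers, Integers), ProductSet(Reals, {-56, 6/5, 4*sqrt(2), 2*sqrt(5)}))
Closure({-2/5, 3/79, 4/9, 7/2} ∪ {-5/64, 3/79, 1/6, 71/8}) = {-2/5, -5/64, 3/79, 1/6, 4/9, 7/2, 71/8}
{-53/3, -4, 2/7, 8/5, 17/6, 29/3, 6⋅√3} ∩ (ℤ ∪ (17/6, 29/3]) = {-4, 29/3}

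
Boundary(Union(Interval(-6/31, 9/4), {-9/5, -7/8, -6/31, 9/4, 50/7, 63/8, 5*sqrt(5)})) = {-9/5, -7/8, -6/31, 9/4, 50/7, 63/8, 5*sqrt(5)}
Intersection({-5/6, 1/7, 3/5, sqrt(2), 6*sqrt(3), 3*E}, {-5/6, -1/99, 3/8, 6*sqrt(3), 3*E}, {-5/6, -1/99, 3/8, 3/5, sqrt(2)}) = {-5/6}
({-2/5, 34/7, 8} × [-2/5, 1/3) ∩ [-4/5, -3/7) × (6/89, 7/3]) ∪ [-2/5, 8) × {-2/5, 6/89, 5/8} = [-2/5, 8) × {-2/5, 6/89, 5/8}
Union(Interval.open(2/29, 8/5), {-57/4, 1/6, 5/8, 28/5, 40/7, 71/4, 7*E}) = Union({-57/4, 28/5, 40/7, 71/4, 7*E}, Interval.open(2/29, 8/5))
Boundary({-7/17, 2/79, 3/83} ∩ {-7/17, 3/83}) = {-7/17, 3/83}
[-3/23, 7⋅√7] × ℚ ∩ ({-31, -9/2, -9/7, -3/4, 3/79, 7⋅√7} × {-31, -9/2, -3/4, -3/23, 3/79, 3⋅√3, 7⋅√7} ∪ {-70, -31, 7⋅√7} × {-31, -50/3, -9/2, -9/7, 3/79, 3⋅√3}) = ({7⋅√7} × {-31, -50/3, -9/2, -9/7, 3/79}) ∪ ({3/79, 7⋅√7} × {-31, -9/2, -3/4, -3/23, 3/79})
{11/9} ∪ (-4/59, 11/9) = (-4/59, 11/9]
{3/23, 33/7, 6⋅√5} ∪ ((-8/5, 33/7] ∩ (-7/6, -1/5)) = (-7/6, -1/5) ∪ {3/23, 33/7, 6⋅√5}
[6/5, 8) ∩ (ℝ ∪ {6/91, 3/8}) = [6/5, 8)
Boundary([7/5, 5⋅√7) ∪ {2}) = {7/5, 5⋅√7}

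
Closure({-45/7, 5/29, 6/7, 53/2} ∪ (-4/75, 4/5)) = {-45/7, 6/7, 53/2} ∪ [-4/75, 4/5]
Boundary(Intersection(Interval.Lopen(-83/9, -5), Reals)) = {-83/9, -5}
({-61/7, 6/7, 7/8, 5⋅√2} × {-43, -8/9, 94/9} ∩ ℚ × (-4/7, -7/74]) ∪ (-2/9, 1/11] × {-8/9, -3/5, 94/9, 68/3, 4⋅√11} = (-2/9, 1/11] × {-8/9, -3/5, 94/9, 68/3, 4⋅√11}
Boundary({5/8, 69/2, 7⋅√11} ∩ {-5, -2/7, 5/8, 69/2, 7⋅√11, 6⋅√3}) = {5/8, 69/2, 7⋅√11}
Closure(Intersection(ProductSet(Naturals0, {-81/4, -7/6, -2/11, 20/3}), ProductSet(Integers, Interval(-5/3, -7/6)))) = ProductSet(Naturals0, {-7/6})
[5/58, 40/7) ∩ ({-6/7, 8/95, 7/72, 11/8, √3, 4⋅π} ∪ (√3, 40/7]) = {7/72, 11/8} ∪ [√3, 40/7)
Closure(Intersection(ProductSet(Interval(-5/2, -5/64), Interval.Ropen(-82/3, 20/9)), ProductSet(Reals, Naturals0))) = ProductSet(Interval(-5/2, -5/64), Range(0, 3, 1))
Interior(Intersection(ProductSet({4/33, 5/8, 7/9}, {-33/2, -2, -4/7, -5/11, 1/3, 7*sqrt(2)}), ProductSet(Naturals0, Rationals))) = EmptySet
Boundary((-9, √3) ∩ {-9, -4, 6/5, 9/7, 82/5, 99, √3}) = {-4, 6/5, 9/7}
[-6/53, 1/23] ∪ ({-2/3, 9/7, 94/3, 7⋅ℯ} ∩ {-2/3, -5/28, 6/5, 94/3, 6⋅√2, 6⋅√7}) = {-2/3, 94/3} ∪ [-6/53, 1/23]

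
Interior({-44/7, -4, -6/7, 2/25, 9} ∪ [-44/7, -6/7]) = (-44/7, -6/7)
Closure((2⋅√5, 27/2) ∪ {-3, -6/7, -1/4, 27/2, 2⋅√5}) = {-3, -6/7, -1/4} ∪ [2⋅√5, 27/2]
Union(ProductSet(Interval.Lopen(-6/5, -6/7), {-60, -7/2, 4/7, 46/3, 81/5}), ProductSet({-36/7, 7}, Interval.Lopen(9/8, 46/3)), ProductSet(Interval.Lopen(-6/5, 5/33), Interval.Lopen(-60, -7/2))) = Union(ProductSet({-36/7, 7}, Interval.Lopen(9/8, 46/3)), ProductSet(Interval.Lopen(-6/5, -6/7), {-60, -7/2, 4/7, 46/3, 81/5}), ProductSet(Interval.Lopen(-6/5, 5/33), Interval.Lopen(-60, -7/2)))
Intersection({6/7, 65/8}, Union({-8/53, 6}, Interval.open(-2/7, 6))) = {6/7}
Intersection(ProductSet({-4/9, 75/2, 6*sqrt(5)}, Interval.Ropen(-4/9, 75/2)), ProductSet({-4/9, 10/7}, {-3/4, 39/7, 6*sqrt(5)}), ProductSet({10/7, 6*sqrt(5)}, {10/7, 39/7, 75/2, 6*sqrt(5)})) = EmptySet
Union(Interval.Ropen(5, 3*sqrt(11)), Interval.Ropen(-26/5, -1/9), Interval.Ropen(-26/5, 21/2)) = Interval.Ropen(-26/5, 21/2)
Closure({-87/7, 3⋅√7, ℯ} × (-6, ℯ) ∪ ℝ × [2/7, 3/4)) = (ℝ × [2/7, 3/4]) ∪ ({-87/7, 3⋅√7, ℯ} × [-6, ℯ])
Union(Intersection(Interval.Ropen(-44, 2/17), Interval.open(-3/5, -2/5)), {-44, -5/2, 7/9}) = Union({-44, -5/2, 7/9}, Interval.open(-3/5, -2/5))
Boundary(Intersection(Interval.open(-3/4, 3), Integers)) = Range(0, 3, 1)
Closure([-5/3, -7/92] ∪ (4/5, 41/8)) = [-5/3, -7/92] ∪ [4/5, 41/8]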